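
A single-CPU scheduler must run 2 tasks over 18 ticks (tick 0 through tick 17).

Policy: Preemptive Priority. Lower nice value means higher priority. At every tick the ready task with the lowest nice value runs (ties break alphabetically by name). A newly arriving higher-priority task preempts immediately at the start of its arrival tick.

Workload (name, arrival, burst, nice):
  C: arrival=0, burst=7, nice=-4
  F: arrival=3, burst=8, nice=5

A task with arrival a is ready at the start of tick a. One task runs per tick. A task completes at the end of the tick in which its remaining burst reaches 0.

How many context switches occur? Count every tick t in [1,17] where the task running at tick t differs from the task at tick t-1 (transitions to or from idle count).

t=0: ready={C} → run C
t=1: ready={C} → run C
t=2: ready={C} → run C
t=3: ready={C,F} → run C
t=4: ready={C,F} → run C
t=5: ready={C,F} → run C
t=6: ready={C,F} → run C
t=7: ready={F} → run F
t=8: ready={F} → run F
t=9: ready={F} → run F
t=10: ready={F} → run F
t=11: ready={F} → run F
t=12: ready={F} → run F
t=13: ready={F} → run F
t=14: ready={F} → run F
t=15: (idle)
t=16: (idle)
t=17: (idle)

context switches = 2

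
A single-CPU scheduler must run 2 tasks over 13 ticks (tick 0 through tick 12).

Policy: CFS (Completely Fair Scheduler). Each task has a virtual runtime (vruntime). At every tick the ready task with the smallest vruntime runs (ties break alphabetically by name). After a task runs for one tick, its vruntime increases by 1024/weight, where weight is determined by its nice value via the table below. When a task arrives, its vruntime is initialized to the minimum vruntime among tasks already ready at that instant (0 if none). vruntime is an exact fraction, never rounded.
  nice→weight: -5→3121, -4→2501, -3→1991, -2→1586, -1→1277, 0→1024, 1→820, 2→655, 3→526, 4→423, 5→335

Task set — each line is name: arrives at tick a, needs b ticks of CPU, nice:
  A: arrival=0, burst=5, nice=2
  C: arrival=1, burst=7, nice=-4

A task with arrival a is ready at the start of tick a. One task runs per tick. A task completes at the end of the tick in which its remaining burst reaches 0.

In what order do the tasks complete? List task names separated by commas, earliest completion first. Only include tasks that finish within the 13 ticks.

t=0: vr[A=0] → run A
t=1: vr[A=1024/655 C=1024/655] → run A
t=2: vr[A=2048/655 C=1024/655] → run C
t=3: vr[A=2048/655 C=3231744/1638155] → run C
t=4: vr[A=2048/655 C=3902464/1638155] → run C
t=5: vr[A=2048/655 C=4573184/1638155] → run C
t=6: vr[A=2048/655 C=5243904/1638155] → run A
t=7: vr[A=3072/655 C=5243904/1638155] → run C
t=8: vr[A=3072/655 C=5914624/1638155] → run C
t=9: vr[A=3072/655 C=6585344/1638155] → run C
t=10: vr[A=3072/655] → run A
t=11: vr[A=4096/655] → run A
t=12: (idle)

completion order = C, A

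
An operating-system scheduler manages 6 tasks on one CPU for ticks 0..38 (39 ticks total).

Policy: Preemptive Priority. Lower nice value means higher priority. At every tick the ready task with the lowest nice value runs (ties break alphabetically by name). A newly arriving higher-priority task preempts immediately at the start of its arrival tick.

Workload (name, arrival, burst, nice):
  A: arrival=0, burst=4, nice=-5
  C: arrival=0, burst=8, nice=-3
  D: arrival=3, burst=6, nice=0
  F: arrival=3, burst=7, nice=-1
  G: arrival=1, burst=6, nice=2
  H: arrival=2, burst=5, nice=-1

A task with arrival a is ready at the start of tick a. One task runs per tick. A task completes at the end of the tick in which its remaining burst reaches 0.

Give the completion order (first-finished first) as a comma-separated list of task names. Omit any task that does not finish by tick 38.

t=0: ready={A,C} → run A
t=1: ready={A,C,G} → run A
t=2: ready={A,C,G,H} → run A
t=3: ready={A,C,D,F,G,H} → run A
t=4: ready={C,D,F,G,H} → run C
t=5: ready={C,D,F,G,H} → run C
t=6: ready={C,D,F,G,H} → run C
t=7: ready={C,D,F,G,H} → run C
t=8: ready={C,D,F,G,H} → run C
t=9: ready={C,D,F,G,H} → run C
t=10: ready={C,D,F,G,H} → run C
t=11: ready={C,D,F,G,H} → run C
t=12: ready={D,F,G,H} → run F
t=13: ready={D,F,G,H} → run F
t=14: ready={D,F,G,H} → run F
t=15: ready={D,F,G,H} → run F
t=16: ready={D,F,G,H} → run F
t=17: ready={D,F,G,H} → run F
t=18: ready={D,F,G,H} → run F
t=19: ready={D,G,H} → run H
t=20: ready={D,G,H} → run H
t=21: ready={D,G,H} → run H
t=22: ready={D,G,H} → run H
t=23: ready={D,G,H} → run H
t=24: ready={D,G} → run D
t=25: ready={D,G} → run D
t=26: ready={D,G} → run D
t=27: ready={D,G} → run D
t=28: ready={D,G} → run D
t=29: ready={D,G} → run D
t=30: ready={G} → run G
t=31: ready={G} → run G
t=32: ready={G} → run G
t=33: ready={G} → run G
t=34: ready={G} → run G
t=35: ready={G} → run G
t=36: (idle)
t=37: (idle)
t=38: (idle)

completion order = A, C, F, H, D, G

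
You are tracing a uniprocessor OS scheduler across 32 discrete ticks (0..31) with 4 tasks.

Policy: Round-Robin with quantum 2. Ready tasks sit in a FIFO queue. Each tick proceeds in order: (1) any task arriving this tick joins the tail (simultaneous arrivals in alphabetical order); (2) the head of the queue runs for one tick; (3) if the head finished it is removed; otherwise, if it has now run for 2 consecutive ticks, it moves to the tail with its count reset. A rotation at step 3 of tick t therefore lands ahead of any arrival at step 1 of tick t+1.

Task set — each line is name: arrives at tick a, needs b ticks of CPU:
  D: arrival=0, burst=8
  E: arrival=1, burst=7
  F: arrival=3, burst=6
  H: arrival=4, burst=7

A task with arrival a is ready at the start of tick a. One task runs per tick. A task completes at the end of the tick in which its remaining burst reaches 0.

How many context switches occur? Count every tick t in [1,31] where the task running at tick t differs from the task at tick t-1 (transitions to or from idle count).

context switches = 14

t=0: queue=[D] q_used=0 → run D
t=1: queue=[D,E] q_used=1 → run D
t=2: queue=[E,D] q_used=0 → run E
t=3: queue=[E,D,F] q_used=1 → run E
t=4: queue=[D,F,E,H] q_used=0 → run D
t=5: queue=[D,F,E,H] q_used=1 → run D
t=6: queue=[F,E,H,D] q_used=0 → run F
t=7: queue=[F,E,H,D] q_used=1 → run F
t=8: queue=[E,H,D,F] q_used=0 → run E
t=9: queue=[E,H,D,F] q_used=1 → run E
t=10: queue=[H,D,F,E] q_used=0 → run H
t=11: queue=[H,D,F,E] q_used=1 → run H
t=12: queue=[D,F,E,H] q_used=0 → run D
t=13: queue=[D,F,E,H] q_used=1 → run D
t=14: queue=[F,E,H,D] q_used=0 → run F
t=15: queue=[F,E,H,D] q_used=1 → run F
t=16: queue=[E,H,D,F] q_used=0 → run E
t=17: queue=[E,H,D,F] q_used=1 → run E
t=18: queue=[H,D,F,E] q_used=0 → run H
t=19: queue=[H,D,F,E] q_used=1 → run H
t=20: queue=[D,F,E,H] q_used=0 → run D
t=21: queue=[D,F,E,H] q_used=1 → run D
t=22: queue=[F,E,H] q_used=0 → run F
t=23: queue=[F,E,H] q_used=1 → run F
t=24: queue=[E,H] q_used=0 → run E
t=25: queue=[H] q_used=0 → run H
t=26: queue=[H] q_used=1 → run H
t=27: queue=[H] q_used=0 → run H
t=28: (idle)
t=29: (idle)
t=30: (idle)
t=31: (idle)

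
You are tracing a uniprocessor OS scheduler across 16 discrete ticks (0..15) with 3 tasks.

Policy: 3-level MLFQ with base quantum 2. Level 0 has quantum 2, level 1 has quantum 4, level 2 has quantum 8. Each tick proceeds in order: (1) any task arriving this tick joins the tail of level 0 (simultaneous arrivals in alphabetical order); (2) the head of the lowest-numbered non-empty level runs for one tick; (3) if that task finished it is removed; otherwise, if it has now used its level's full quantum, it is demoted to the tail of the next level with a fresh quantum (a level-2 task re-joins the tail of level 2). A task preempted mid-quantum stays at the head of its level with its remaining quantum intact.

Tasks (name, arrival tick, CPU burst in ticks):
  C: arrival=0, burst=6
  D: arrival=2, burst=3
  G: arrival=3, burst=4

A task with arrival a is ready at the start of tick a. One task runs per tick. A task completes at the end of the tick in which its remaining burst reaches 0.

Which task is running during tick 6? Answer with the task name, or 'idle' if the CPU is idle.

running at tick 6 = C

t=0: L0/L1/L2 = C/-/- → run C
t=1: L0/L1/L2 = C/-/- → run C
t=2: L0/L1/L2 = D/C/- → run D
t=3: L0/L1/L2 = DG/C/- → run D
t=4: L0/L1/L2 = G/CD/- → run G
t=5: L0/L1/L2 = G/CD/- → run G
t=6: L0/L1/L2 = -/CDG/- → run C
t=7: L0/L1/L2 = -/CDG/- → run C
t=8: L0/L1/L2 = -/CDG/- → run C
t=9: L0/L1/L2 = -/CDG/- → run C
t=10: L0/L1/L2 = -/DG/- → run D
t=11: L0/L1/L2 = -/G/- → run G
t=12: L0/L1/L2 = -/G/- → run G
t=13: (idle)
t=14: (idle)
t=15: (idle)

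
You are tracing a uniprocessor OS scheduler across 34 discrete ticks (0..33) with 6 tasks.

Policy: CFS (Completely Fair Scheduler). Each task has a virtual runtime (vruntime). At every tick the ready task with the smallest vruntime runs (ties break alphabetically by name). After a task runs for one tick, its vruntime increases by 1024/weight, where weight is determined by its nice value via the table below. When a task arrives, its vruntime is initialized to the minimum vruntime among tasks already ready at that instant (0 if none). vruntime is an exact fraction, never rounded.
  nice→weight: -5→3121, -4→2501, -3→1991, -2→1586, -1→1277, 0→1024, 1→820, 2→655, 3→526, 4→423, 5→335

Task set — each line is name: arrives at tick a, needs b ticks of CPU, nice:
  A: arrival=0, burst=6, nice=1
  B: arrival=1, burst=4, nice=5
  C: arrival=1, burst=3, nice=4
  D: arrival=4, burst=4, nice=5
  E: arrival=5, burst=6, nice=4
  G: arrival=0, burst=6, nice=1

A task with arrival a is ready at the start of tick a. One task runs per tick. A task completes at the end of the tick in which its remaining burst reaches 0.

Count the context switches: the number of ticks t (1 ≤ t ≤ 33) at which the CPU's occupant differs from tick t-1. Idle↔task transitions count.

context switches = 28

t=0: vr[A=0 G=0] → run A
t=1: vr[A=256/205 B=0 C=0 G=0] → run B
t=2: vr[A=256/205 B=1024/335 C=0 G=0] → run C
t=3: vr[A=256/205 B=1024/335 C=1024/423 G=0] → run G
t=4: vr[A=256/205 B=1024/335 C=1024/423 D=256/205 G=256/205] → run A
t=5: vr[A=512/205 B=1024/335 C=1024/423 D=256/205 E=256/205 G=256/205] → run D
t=6: vr[A=512/205 B=1024/335 C=1024/423 D=59136/13735 E=256/205 G=256/205] → run E
t=7: vr[A=512/205 B=1024/335 C=1024/423 D=59136/13735 E=318208/86715 G=256/205] → run G
t=8: vr[A=512/205 B=1024/335 C=1024/423 D=59136/13735 E=318208/86715 G=512/205] → run C
t=9: vr[A=512/205 B=1024/335 C=2048/423 D=59136/13735 E=318208/86715 G=512/205] → run A
t=10: vr[A=768/205 B=1024/335 C=2048/423 D=59136/13735 E=318208/86715 G=512/205] → run G
t=11: vr[A=768/205 B=1024/335 C=2048/423 D=59136/13735 E=318208/86715 G=768/205] → run B
t=12: vr[A=768/205 B=2048/335 C=2048/423 D=59136/13735 E=318208/86715 G=768/205] → run E
t=13: vr[A=768/205 B=2048/335 C=2048/423 D=59136/13735 E=528128/86715 G=768/205] → run A
t=14: vr[A=1024/205 B=2048/335 C=2048/423 D=59136/13735 E=528128/86715 G=768/205] → run G
t=15: vr[A=1024/205 B=2048/335 C=2048/423 D=59136/13735 E=528128/86715 G=1024/205] → run D
t=16: vr[A=1024/205 B=2048/335 C=2048/423 D=20224/2747 E=528128/86715 G=1024/205] → run C
t=17: vr[A=1024/205 B=2048/335 D=20224/2747 E=528128/86715 G=1024/205] → run A
t=18: vr[A=256/41 B=2048/335 D=20224/2747 E=528128/86715 G=1024/205] → run G
t=19: vr[A=256/41 B=2048/335 D=20224/2747 E=528128/86715 G=256/41] → run E
t=20: vr[A=256/41 B=2048/335 D=20224/2747 E=246016/28905 G=256/41] → run B
t=21: vr[A=256/41 B=3072/335 D=20224/2747 E=246016/28905 G=256/41] → run A
t=22: vr[B=3072/335 D=20224/2747 E=246016/28905 G=256/41] → run G
t=23: vr[B=3072/335 D=20224/2747 E=246016/28905] → run D
t=24: vr[B=3072/335 D=143104/13735 E=246016/28905] → run E
t=25: vr[B=3072/335 D=143104/13735 E=947968/86715] → run B
t=26: vr[D=143104/13735 E=947968/86715] → run D
t=27: vr[E=947968/86715] → run E
t=28: vr[E=1157888/86715] → run E
t=29: (idle)
t=30: (idle)
t=31: (idle)
t=32: (idle)
t=33: (idle)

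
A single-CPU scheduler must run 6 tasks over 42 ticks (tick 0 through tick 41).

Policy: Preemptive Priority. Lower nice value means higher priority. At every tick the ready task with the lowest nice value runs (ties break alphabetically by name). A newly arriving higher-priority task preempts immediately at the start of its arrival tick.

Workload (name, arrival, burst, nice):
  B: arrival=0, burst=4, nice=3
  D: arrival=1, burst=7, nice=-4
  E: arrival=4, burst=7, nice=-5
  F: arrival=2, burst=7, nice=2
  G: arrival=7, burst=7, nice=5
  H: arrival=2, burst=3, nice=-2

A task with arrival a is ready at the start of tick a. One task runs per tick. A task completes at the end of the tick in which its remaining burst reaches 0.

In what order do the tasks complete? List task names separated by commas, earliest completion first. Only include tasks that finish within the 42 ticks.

completion order = E, D, H, F, B, G

t=0: ready={B} → run B
t=1: ready={B,D} → run D
t=2: ready={B,D,F,H} → run D
t=3: ready={B,D,F,H} → run D
t=4: ready={B,D,E,F,H} → run E
t=5: ready={B,D,E,F,H} → run E
t=6: ready={B,D,E,F,H} → run E
t=7: ready={B,D,E,F,G,H} → run E
t=8: ready={B,D,E,F,G,H} → run E
t=9: ready={B,D,E,F,G,H} → run E
t=10: ready={B,D,E,F,G,H} → run E
t=11: ready={B,D,F,G,H} → run D
t=12: ready={B,D,F,G,H} → run D
t=13: ready={B,D,F,G,H} → run D
t=14: ready={B,D,F,G,H} → run D
t=15: ready={B,F,G,H} → run H
t=16: ready={B,F,G,H} → run H
t=17: ready={B,F,G,H} → run H
t=18: ready={B,F,G} → run F
t=19: ready={B,F,G} → run F
t=20: ready={B,F,G} → run F
t=21: ready={B,F,G} → run F
t=22: ready={B,F,G} → run F
t=23: ready={B,F,G} → run F
t=24: ready={B,F,G} → run F
t=25: ready={B,G} → run B
t=26: ready={B,G} → run B
t=27: ready={B,G} → run B
t=28: ready={G} → run G
t=29: ready={G} → run G
t=30: ready={G} → run G
t=31: ready={G} → run G
t=32: ready={G} → run G
t=33: ready={G} → run G
t=34: ready={G} → run G
t=35: (idle)
t=36: (idle)
t=37: (idle)
t=38: (idle)
t=39: (idle)
t=40: (idle)
t=41: (idle)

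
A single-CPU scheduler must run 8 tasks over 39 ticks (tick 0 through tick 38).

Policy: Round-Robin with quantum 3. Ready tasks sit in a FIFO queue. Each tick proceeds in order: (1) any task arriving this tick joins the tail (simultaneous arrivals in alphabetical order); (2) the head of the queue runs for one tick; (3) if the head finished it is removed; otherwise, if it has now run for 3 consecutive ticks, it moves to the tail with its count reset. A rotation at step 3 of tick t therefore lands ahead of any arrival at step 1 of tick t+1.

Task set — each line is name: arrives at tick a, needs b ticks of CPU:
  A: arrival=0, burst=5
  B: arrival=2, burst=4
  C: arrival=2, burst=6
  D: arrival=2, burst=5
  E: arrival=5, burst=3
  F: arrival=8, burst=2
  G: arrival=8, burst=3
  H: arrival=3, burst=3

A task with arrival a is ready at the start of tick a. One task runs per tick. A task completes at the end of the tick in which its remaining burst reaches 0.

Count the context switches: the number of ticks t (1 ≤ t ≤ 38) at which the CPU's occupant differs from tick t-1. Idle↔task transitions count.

t=0: queue=[A] q_used=0 → run A
t=1: queue=[A] q_used=1 → run A
t=2: queue=[A,B,C,D] q_used=2 → run A
t=3: queue=[B,C,D,A,H] q_used=0 → run B
t=4: queue=[B,C,D,A,H] q_used=1 → run B
t=5: queue=[B,C,D,A,H,E] q_used=2 → run B
t=6: queue=[C,D,A,H,E,B] q_used=0 → run C
t=7: queue=[C,D,A,H,E,B] q_used=1 → run C
t=8: queue=[C,D,A,H,E,B,F,G] q_used=2 → run C
t=9: queue=[D,A,H,E,B,F,G,C] q_used=0 → run D
t=10: queue=[D,A,H,E,B,F,G,C] q_used=1 → run D
t=11: queue=[D,A,H,E,B,F,G,C] q_used=2 → run D
t=12: queue=[A,H,E,B,F,G,C,D] q_used=0 → run A
t=13: queue=[A,H,E,B,F,G,C,D] q_used=1 → run A
t=14: queue=[H,E,B,F,G,C,D] q_used=0 → run H
t=15: queue=[H,E,B,F,G,C,D] q_used=1 → run H
t=16: queue=[H,E,B,F,G,C,D] q_used=2 → run H
t=17: queue=[E,B,F,G,C,D] q_used=0 → run E
t=18: queue=[E,B,F,G,C,D] q_used=1 → run E
t=19: queue=[E,B,F,G,C,D] q_used=2 → run E
t=20: queue=[B,F,G,C,D] q_used=0 → run B
t=21: queue=[F,G,C,D] q_used=0 → run F
t=22: queue=[F,G,C,D] q_used=1 → run F
t=23: queue=[G,C,D] q_used=0 → run G
t=24: queue=[G,C,D] q_used=1 → run G
t=25: queue=[G,C,D] q_used=2 → run G
t=26: queue=[C,D] q_used=0 → run C
t=27: queue=[C,D] q_used=1 → run C
t=28: queue=[C,D] q_used=2 → run C
t=29: queue=[D] q_used=0 → run D
t=30: queue=[D] q_used=1 → run D
t=31: (idle)
t=32: (idle)
t=33: (idle)
t=34: (idle)
t=35: (idle)
t=36: (idle)
t=37: (idle)
t=38: (idle)

context switches = 12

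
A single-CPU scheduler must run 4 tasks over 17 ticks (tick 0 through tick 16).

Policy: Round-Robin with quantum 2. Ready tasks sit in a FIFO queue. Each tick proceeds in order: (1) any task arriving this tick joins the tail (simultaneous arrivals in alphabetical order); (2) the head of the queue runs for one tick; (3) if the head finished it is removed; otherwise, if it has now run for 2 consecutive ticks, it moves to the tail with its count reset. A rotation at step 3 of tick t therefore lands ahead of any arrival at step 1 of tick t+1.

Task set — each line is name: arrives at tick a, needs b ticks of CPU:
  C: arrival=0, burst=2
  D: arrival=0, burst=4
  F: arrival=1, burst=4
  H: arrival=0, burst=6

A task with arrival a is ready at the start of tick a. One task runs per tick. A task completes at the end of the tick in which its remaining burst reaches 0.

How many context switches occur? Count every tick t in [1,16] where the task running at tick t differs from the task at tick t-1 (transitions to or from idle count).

t=0: queue=[C,D,H] q_used=0 → run C
t=1: queue=[C,D,H,F] q_used=1 → run C
t=2: queue=[D,H,F] q_used=0 → run D
t=3: queue=[D,H,F] q_used=1 → run D
t=4: queue=[H,F,D] q_used=0 → run H
t=5: queue=[H,F,D] q_used=1 → run H
t=6: queue=[F,D,H] q_used=0 → run F
t=7: queue=[F,D,H] q_used=1 → run F
t=8: queue=[D,H,F] q_used=0 → run D
t=9: queue=[D,H,F] q_used=1 → run D
t=10: queue=[H,F] q_used=0 → run H
t=11: queue=[H,F] q_used=1 → run H
t=12: queue=[F,H] q_used=0 → run F
t=13: queue=[F,H] q_used=1 → run F
t=14: queue=[H] q_used=0 → run H
t=15: queue=[H] q_used=1 → run H
t=16: (idle)

context switches = 8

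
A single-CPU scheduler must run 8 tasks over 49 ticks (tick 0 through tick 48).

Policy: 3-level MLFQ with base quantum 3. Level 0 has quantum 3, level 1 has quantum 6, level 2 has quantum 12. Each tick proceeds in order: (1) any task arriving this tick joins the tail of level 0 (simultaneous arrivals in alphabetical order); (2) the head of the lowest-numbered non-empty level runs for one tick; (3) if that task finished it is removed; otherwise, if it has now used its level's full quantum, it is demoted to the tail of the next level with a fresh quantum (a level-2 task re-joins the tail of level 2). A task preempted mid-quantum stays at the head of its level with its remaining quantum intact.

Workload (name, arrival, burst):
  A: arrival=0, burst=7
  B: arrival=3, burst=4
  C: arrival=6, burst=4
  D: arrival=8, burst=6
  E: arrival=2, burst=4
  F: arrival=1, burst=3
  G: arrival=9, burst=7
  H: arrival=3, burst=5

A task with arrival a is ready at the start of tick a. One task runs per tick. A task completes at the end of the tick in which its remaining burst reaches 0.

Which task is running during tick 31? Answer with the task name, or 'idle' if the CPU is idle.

running at tick 31 = H

t=0: L0/L1/L2 = A/-/- → run A
t=1: L0/L1/L2 = AF/-/- → run A
t=2: L0/L1/L2 = AFE/-/- → run A
t=3: L0/L1/L2 = FEBH/A/- → run F
t=4: L0/L1/L2 = FEBH/A/- → run F
t=5: L0/L1/L2 = FEBH/A/- → run F
t=6: L0/L1/L2 = EBHC/A/- → run E
t=7: L0/L1/L2 = EBHC/A/- → run E
t=8: L0/L1/L2 = EBHCD/A/- → run E
t=9: L0/L1/L2 = BHCDG/AE/- → run B
t=10: L0/L1/L2 = BHCDG/AE/- → run B
t=11: L0/L1/L2 = BHCDG/AE/- → run B
t=12: L0/L1/L2 = HCDG/AEB/- → run H
t=13: L0/L1/L2 = HCDG/AEB/- → run H
t=14: L0/L1/L2 = HCDG/AEB/- → run H
t=15: L0/L1/L2 = CDG/AEBH/- → run C
t=16: L0/L1/L2 = CDG/AEBH/- → run C
t=17: L0/L1/L2 = CDG/AEBH/- → run C
t=18: L0/L1/L2 = DG/AEBHC/- → run D
t=19: L0/L1/L2 = DG/AEBHC/- → run D
t=20: L0/L1/L2 = DG/AEBHC/- → run D
t=21: L0/L1/L2 = G/AEBHCD/- → run G
t=22: L0/L1/L2 = G/AEBHCD/- → run G
t=23: L0/L1/L2 = G/AEBHCD/- → run G
t=24: L0/L1/L2 = -/AEBHCDG/- → run A
t=25: L0/L1/L2 = -/AEBHCDG/- → run A
t=26: L0/L1/L2 = -/AEBHCDG/- → run A
t=27: L0/L1/L2 = -/AEBHCDG/- → run A
t=28: L0/L1/L2 = -/EBHCDG/- → run E
t=29: L0/L1/L2 = -/BHCDG/- → run B
t=30: L0/L1/L2 = -/HCDG/- → run H
t=31: L0/L1/L2 = -/HCDG/- → run H
t=32: L0/L1/L2 = -/CDG/- → run C
t=33: L0/L1/L2 = -/DG/- → run D
t=34: L0/L1/L2 = -/DG/- → run D
t=35: L0/L1/L2 = -/DG/- → run D
t=36: L0/L1/L2 = -/G/- → run G
t=37: L0/L1/L2 = -/G/- → run G
t=38: L0/L1/L2 = -/G/- → run G
t=39: L0/L1/L2 = -/G/- → run G
t=40: (idle)
t=41: (idle)
t=42: (idle)
t=43: (idle)
t=44: (idle)
t=45: (idle)
t=46: (idle)
t=47: (idle)
t=48: (idle)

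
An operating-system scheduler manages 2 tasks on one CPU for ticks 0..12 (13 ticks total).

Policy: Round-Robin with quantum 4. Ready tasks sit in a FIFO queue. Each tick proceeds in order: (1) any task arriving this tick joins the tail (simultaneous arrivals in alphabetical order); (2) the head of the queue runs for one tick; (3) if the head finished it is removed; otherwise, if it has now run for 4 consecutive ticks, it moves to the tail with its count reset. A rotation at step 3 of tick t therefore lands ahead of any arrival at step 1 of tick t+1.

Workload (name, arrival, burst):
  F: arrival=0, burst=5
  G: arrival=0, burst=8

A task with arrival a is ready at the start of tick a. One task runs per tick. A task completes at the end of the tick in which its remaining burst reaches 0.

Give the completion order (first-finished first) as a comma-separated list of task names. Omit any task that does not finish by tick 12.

t=0: queue=[F,G] q_used=0 → run F
t=1: queue=[F,G] q_used=1 → run F
t=2: queue=[F,G] q_used=2 → run F
t=3: queue=[F,G] q_used=3 → run F
t=4: queue=[G,F] q_used=0 → run G
t=5: queue=[G,F] q_used=1 → run G
t=6: queue=[G,F] q_used=2 → run G
t=7: queue=[G,F] q_used=3 → run G
t=8: queue=[F,G] q_used=0 → run F
t=9: queue=[G] q_used=0 → run G
t=10: queue=[G] q_used=1 → run G
t=11: queue=[G] q_used=2 → run G
t=12: queue=[G] q_used=3 → run G

completion order = F, G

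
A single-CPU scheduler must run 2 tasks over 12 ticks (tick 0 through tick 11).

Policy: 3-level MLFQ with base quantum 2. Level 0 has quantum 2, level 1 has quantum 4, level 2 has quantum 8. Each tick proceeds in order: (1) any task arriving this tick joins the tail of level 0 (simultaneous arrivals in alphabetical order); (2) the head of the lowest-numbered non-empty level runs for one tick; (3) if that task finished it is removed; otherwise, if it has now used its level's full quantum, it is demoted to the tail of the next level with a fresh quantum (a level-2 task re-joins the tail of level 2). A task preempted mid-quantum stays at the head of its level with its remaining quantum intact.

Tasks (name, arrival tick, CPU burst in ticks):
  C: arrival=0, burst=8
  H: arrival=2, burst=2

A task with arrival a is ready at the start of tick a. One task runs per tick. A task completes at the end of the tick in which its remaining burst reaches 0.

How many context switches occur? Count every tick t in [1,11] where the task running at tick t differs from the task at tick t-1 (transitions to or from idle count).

context switches = 3

t=0: L0/L1/L2 = C/-/- → run C
t=1: L0/L1/L2 = C/-/- → run C
t=2: L0/L1/L2 = H/C/- → run H
t=3: L0/L1/L2 = H/C/- → run H
t=4: L0/L1/L2 = -/C/- → run C
t=5: L0/L1/L2 = -/C/- → run C
t=6: L0/L1/L2 = -/C/- → run C
t=7: L0/L1/L2 = -/C/- → run C
t=8: L0/L1/L2 = -/-/C → run C
t=9: L0/L1/L2 = -/-/C → run C
t=10: (idle)
t=11: (idle)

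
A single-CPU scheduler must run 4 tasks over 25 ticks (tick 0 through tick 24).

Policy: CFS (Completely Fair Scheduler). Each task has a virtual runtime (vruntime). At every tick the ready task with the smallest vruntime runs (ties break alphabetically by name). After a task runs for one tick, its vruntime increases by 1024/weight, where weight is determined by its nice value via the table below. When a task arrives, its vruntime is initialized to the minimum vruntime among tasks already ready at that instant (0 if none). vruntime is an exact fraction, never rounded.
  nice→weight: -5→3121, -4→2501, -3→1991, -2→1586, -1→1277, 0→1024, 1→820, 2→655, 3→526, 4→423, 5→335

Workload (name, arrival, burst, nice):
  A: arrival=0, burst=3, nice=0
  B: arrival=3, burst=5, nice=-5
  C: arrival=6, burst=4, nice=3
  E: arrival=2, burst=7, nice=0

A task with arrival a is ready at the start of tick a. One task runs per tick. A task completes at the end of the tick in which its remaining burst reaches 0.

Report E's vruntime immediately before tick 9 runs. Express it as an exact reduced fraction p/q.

vruntime(E, start of tick 9) = 3/1

t=0: vr[A=0] → run A
t=1: vr[A=1] → run A
t=2: vr[A=2 E=2] → run A
t=3: vr[B=2 E=2] → run B
t=4: vr[B=7266/3121 E=2] → run E
t=5: vr[B=7266/3121 E=3] → run B
t=6: vr[B=8290/3121 C=8290/3121 E=3] → run B
t=7: vr[B=9314/3121 C=8290/3121 E=3] → run C
t=8: vr[B=9314/3121 C=3778222/820823 E=3] → run B
t=9: vr[B=10338/3121 C=3778222/820823 E=3] → run E
t=10: vr[B=10338/3121 C=3778222/820823 E=4] → run B
t=11: vr[C=3778222/820823 E=4] → run E
t=12: vr[C=3778222/820823 E=5] → run C
t=13: vr[C=5376174/820823 E=5] → run E
t=14: vr[C=5376174/820823 E=6] → run E
t=15: vr[C=5376174/820823 E=7] → run C
t=16: vr[C=6974126/820823 E=7] → run E
t=17: vr[C=6974126/820823 E=8] → run E
t=18: vr[C=6974126/820823] → run C
t=19: (idle)
t=20: (idle)
t=21: (idle)
t=22: (idle)
t=23: (idle)
t=24: (idle)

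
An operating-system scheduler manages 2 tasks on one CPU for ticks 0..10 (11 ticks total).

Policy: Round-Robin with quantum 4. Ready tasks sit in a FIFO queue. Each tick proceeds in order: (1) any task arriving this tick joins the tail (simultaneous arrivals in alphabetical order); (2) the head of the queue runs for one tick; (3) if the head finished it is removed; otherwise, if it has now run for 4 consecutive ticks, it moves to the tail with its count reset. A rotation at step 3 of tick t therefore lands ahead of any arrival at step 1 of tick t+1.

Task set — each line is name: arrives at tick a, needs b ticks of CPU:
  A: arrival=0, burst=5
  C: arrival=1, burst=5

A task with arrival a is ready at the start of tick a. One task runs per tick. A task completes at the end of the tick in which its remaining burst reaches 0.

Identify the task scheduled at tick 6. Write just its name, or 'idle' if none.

running at tick 6 = C

t=0: queue=[A] q_used=0 → run A
t=1: queue=[A,C] q_used=1 → run A
t=2: queue=[A,C] q_used=2 → run A
t=3: queue=[A,C] q_used=3 → run A
t=4: queue=[C,A] q_used=0 → run C
t=5: queue=[C,A] q_used=1 → run C
t=6: queue=[C,A] q_used=2 → run C
t=7: queue=[C,A] q_used=3 → run C
t=8: queue=[A,C] q_used=0 → run A
t=9: queue=[C] q_used=0 → run C
t=10: (idle)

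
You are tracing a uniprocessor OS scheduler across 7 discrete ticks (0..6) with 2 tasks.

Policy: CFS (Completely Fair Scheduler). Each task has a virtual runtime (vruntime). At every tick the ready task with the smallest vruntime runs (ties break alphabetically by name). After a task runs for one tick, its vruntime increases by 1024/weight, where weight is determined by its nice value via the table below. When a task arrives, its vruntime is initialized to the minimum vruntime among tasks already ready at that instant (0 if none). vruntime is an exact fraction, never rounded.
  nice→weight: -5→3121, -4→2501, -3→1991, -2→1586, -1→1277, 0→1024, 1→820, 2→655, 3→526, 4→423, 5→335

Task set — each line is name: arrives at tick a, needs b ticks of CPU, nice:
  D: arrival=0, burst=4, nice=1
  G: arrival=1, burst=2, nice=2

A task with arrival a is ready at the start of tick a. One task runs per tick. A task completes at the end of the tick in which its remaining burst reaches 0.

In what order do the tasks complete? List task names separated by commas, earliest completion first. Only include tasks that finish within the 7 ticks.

completion order = G, D

t=0: vr[D=0] → run D
t=1: vr[D=256/205 G=256/205] → run D
t=2: vr[D=512/205 G=256/205] → run G
t=3: vr[D=512/205 G=15104/5371] → run D
t=4: vr[D=768/205 G=15104/5371] → run G
t=5: vr[D=768/205] → run D
t=6: (idle)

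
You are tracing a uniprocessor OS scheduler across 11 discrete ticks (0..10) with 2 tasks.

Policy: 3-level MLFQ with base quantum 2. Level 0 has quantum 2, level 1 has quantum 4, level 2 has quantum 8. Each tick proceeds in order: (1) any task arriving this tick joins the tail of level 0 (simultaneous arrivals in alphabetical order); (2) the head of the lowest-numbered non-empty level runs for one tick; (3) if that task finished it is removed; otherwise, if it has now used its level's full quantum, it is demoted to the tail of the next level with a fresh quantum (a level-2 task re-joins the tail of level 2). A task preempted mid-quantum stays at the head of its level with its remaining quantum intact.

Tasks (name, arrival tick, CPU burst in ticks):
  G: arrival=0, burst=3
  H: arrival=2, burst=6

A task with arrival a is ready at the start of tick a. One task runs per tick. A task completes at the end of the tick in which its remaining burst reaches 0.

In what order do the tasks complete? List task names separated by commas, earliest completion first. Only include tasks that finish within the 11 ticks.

t=0: L0/L1/L2 = G/-/- → run G
t=1: L0/L1/L2 = G/-/- → run G
t=2: L0/L1/L2 = H/G/- → run H
t=3: L0/L1/L2 = H/G/- → run H
t=4: L0/L1/L2 = -/GH/- → run G
t=5: L0/L1/L2 = -/H/- → run H
t=6: L0/L1/L2 = -/H/- → run H
t=7: L0/L1/L2 = -/H/- → run H
t=8: L0/L1/L2 = -/H/- → run H
t=9: (idle)
t=10: (idle)

completion order = G, H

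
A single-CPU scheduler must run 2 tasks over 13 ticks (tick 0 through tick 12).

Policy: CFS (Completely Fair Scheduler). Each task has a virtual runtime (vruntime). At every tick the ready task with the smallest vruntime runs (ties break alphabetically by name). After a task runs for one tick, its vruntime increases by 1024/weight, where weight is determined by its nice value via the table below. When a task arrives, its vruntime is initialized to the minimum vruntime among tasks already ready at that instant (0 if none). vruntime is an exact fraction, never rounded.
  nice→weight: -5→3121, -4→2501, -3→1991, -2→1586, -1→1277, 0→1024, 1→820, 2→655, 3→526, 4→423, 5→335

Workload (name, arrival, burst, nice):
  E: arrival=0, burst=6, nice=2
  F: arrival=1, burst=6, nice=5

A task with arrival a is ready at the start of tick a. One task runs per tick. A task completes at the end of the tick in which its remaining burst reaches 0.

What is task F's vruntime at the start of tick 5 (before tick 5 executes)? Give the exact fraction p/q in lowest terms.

t=0: vr[E=0] → run E
t=1: vr[E=1024/655 F=1024/655] → run E
t=2: vr[E=2048/655 F=1024/655] → run F
t=3: vr[E=2048/655 F=202752/43885] → run E
t=4: vr[E=3072/655 F=202752/43885] → run F
t=5: vr[E=3072/655 F=336896/43885] → run E
t=6: vr[E=4096/655 F=336896/43885] → run E
t=7: vr[E=1024/131 F=336896/43885] → run F
t=8: vr[E=1024/131 F=94208/8777] → run E
t=9: vr[F=94208/8777] → run F
t=10: vr[F=605184/43885] → run F
t=11: vr[F=739328/43885] → run F
t=12: (idle)

vruntime(F, start of tick 5) = 336896/43885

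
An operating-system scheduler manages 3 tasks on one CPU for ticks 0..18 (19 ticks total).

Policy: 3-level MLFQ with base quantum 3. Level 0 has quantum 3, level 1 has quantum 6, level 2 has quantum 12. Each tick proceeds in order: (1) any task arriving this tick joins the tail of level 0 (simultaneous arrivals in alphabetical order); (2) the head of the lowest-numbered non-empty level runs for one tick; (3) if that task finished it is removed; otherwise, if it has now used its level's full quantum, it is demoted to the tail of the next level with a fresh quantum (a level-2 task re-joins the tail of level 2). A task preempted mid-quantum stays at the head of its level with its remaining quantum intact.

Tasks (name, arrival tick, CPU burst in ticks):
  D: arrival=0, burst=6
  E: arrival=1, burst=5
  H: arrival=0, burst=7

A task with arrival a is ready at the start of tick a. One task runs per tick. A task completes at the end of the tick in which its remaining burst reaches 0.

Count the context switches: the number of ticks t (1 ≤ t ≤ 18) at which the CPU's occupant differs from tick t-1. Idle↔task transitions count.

t=0: L0/L1/L2 = DH/-/- → run D
t=1: L0/L1/L2 = DHE/-/- → run D
t=2: L0/L1/L2 = DHE/-/- → run D
t=3: L0/L1/L2 = HE/D/- → run H
t=4: L0/L1/L2 = HE/D/- → run H
t=5: L0/L1/L2 = HE/D/- → run H
t=6: L0/L1/L2 = E/DH/- → run E
t=7: L0/L1/L2 = E/DH/- → run E
t=8: L0/L1/L2 = E/DH/- → run E
t=9: L0/L1/L2 = -/DHE/- → run D
t=10: L0/L1/L2 = -/DHE/- → run D
t=11: L0/L1/L2 = -/DHE/- → run D
t=12: L0/L1/L2 = -/HE/- → run H
t=13: L0/L1/L2 = -/HE/- → run H
t=14: L0/L1/L2 = -/HE/- → run H
t=15: L0/L1/L2 = -/HE/- → run H
t=16: L0/L1/L2 = -/E/- → run E
t=17: L0/L1/L2 = -/E/- → run E
t=18: (idle)

context switches = 6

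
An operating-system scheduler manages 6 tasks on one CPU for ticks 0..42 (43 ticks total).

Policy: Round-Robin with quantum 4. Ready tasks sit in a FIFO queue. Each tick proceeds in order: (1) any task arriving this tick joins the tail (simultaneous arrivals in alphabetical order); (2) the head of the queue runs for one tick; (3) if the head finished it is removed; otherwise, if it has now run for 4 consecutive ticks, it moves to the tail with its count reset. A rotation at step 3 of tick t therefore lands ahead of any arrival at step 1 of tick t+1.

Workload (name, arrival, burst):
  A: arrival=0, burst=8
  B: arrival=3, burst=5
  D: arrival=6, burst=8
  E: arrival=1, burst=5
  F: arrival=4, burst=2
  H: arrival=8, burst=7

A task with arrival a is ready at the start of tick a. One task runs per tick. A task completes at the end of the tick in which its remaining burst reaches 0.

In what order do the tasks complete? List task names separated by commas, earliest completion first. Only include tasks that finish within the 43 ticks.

completion order = A, F, E, B, D, H

t=0: queue=[A] q_used=0 → run A
t=1: queue=[A,E] q_used=1 → run A
t=2: queue=[A,E] q_used=2 → run A
t=3: queue=[A,E,B] q_used=3 → run A
t=4: queue=[E,B,A,F] q_used=0 → run E
t=5: queue=[E,B,A,F] q_used=1 → run E
t=6: queue=[E,B,A,F,D] q_used=2 → run E
t=7: queue=[E,B,A,F,D] q_used=3 → run E
t=8: queue=[B,A,F,D,E,H] q_used=0 → run B
t=9: queue=[B,A,F,D,E,H] q_used=1 → run B
t=10: queue=[B,A,F,D,E,H] q_used=2 → run B
t=11: queue=[B,A,F,D,E,H] q_used=3 → run B
t=12: queue=[A,F,D,E,H,B] q_used=0 → run A
t=13: queue=[A,F,D,E,H,B] q_used=1 → run A
t=14: queue=[A,F,D,E,H,B] q_used=2 → run A
t=15: queue=[A,F,D,E,H,B] q_used=3 → run A
t=16: queue=[F,D,E,H,B] q_used=0 → run F
t=17: queue=[F,D,E,H,B] q_used=1 → run F
t=18: queue=[D,E,H,B] q_used=0 → run D
t=19: queue=[D,E,H,B] q_used=1 → run D
t=20: queue=[D,E,H,B] q_used=2 → run D
t=21: queue=[D,E,H,B] q_used=3 → run D
t=22: queue=[E,H,B,D] q_used=0 → run E
t=23: queue=[H,B,D] q_used=0 → run H
t=24: queue=[H,B,D] q_used=1 → run H
t=25: queue=[H,B,D] q_used=2 → run H
t=26: queue=[H,B,D] q_used=3 → run H
t=27: queue=[B,D,H] q_used=0 → run B
t=28: queue=[D,H] q_used=0 → run D
t=29: queue=[D,H] q_used=1 → run D
t=30: queue=[D,H] q_used=2 → run D
t=31: queue=[D,H] q_used=3 → run D
t=32: queue=[H] q_used=0 → run H
t=33: queue=[H] q_used=1 → run H
t=34: queue=[H] q_used=2 → run H
t=35: (idle)
t=36: (idle)
t=37: (idle)
t=38: (idle)
t=39: (idle)
t=40: (idle)
t=41: (idle)
t=42: (idle)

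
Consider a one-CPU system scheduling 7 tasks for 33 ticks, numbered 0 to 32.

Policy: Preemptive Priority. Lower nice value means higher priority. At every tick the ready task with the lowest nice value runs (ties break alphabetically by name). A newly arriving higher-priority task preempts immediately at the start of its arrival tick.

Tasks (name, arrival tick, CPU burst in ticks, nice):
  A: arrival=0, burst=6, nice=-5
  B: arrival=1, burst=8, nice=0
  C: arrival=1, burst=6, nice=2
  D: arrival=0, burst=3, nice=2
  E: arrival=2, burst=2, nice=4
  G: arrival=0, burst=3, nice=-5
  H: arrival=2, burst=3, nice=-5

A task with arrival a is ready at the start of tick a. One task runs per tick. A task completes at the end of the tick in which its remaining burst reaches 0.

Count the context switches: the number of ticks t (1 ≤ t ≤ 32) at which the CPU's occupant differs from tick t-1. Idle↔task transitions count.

context switches = 7

t=0: ready={A,D,G} → run A
t=1: ready={A,B,C,D,G} → run A
t=2: ready={A,B,C,D,E,G,H} → run A
t=3: ready={A,B,C,D,E,G,H} → run A
t=4: ready={A,B,C,D,E,G,H} → run A
t=5: ready={A,B,C,D,E,G,H} → run A
t=6: ready={B,C,D,E,G,H} → run G
t=7: ready={B,C,D,E,G,H} → run G
t=8: ready={B,C,D,E,G,H} → run G
t=9: ready={B,C,D,E,H} → run H
t=10: ready={B,C,D,E,H} → run H
t=11: ready={B,C,D,E,H} → run H
t=12: ready={B,C,D,E} → run B
t=13: ready={B,C,D,E} → run B
t=14: ready={B,C,D,E} → run B
t=15: ready={B,C,D,E} → run B
t=16: ready={B,C,D,E} → run B
t=17: ready={B,C,D,E} → run B
t=18: ready={B,C,D,E} → run B
t=19: ready={B,C,D,E} → run B
t=20: ready={C,D,E} → run C
t=21: ready={C,D,E} → run C
t=22: ready={C,D,E} → run C
t=23: ready={C,D,E} → run C
t=24: ready={C,D,E} → run C
t=25: ready={C,D,E} → run C
t=26: ready={D,E} → run D
t=27: ready={D,E} → run D
t=28: ready={D,E} → run D
t=29: ready={E} → run E
t=30: ready={E} → run E
t=31: (idle)
t=32: (idle)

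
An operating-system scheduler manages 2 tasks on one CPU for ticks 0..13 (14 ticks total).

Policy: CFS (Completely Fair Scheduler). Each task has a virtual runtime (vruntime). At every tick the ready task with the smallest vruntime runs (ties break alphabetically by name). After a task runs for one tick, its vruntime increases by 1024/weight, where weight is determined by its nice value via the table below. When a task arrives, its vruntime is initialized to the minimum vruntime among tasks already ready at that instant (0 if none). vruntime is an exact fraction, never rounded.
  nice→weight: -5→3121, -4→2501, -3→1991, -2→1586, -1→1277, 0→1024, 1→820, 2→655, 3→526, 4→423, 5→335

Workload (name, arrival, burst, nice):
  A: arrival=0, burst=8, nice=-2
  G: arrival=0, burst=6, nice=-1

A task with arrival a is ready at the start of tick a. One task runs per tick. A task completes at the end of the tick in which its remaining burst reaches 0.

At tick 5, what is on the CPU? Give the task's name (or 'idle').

running at tick 5 = G

t=0: vr[A=0 G=0] → run A
t=1: vr[A=512/793 G=0] → run G
t=2: vr[A=512/793 G=1024/1277] → run A
t=3: vr[A=1024/793 G=1024/1277] → run G
t=4: vr[A=1024/793 G=2048/1277] → run A
t=5: vr[A=1536/793 G=2048/1277] → run G
t=6: vr[A=1536/793 G=3072/1277] → run A
t=7: vr[A=2048/793 G=3072/1277] → run G
t=8: vr[A=2048/793 G=4096/1277] → run A
t=9: vr[A=2560/793 G=4096/1277] → run G
t=10: vr[A=2560/793 G=5120/1277] → run A
t=11: vr[A=3072/793 G=5120/1277] → run A
t=12: vr[A=3584/793 G=5120/1277] → run G
t=13: vr[A=3584/793] → run A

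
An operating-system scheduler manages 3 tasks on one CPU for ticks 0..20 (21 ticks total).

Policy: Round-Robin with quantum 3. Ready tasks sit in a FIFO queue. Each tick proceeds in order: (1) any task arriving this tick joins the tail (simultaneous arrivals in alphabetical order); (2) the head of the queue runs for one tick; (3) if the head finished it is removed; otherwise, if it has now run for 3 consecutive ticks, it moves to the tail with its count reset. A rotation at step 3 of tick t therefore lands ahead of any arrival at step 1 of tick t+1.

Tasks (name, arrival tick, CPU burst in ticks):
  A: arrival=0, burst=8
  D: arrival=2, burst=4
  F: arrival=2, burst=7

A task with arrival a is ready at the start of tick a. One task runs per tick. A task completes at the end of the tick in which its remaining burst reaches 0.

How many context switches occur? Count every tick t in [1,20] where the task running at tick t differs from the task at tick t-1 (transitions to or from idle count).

t=0: queue=[A] q_used=0 → run A
t=1: queue=[A] q_used=1 → run A
t=2: queue=[A,D,F] q_used=2 → run A
t=3: queue=[D,F,A] q_used=0 → run D
t=4: queue=[D,F,A] q_used=1 → run D
t=5: queue=[D,F,A] q_used=2 → run D
t=6: queue=[F,A,D] q_used=0 → run F
t=7: queue=[F,A,D] q_used=1 → run F
t=8: queue=[F,A,D] q_used=2 → run F
t=9: queue=[A,D,F] q_used=0 → run A
t=10: queue=[A,D,F] q_used=1 → run A
t=11: queue=[A,D,F] q_used=2 → run A
t=12: queue=[D,F,A] q_used=0 → run D
t=13: queue=[F,A] q_used=0 → run F
t=14: queue=[F,A] q_used=1 → run F
t=15: queue=[F,A] q_used=2 → run F
t=16: queue=[A,F] q_used=0 → run A
t=17: queue=[A,F] q_used=1 → run A
t=18: queue=[F] q_used=0 → run F
t=19: (idle)
t=20: (idle)

context switches = 8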